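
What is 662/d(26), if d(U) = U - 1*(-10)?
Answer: 331/18 ≈ 18.389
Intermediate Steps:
d(U) = 10 + U (d(U) = U + 10 = 10 + U)
662/d(26) = 662/(10 + 26) = 662/36 = 662*(1/36) = 331/18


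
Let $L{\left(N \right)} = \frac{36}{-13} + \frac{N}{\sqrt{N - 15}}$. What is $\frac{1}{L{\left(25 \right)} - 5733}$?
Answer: $- \frac{387738}{2223971465} - \frac{169 \sqrt{10}}{2223971465} \approx -0.00017459$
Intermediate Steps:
$L{\left(N \right)} = - \frac{36}{13} + \frac{N}{\sqrt{-15 + N}}$ ($L{\left(N \right)} = 36 \left(- \frac{1}{13}\right) + \frac{N}{\sqrt{-15 + N}} = - \frac{36}{13} + \frac{N}{\sqrt{-15 + N}}$)
$\frac{1}{L{\left(25 \right)} - 5733} = \frac{1}{\left(- \frac{36}{13} + \frac{25}{\sqrt{-15 + 25}}\right) - 5733} = \frac{1}{\left(- \frac{36}{13} + \frac{25}{\sqrt{10}}\right) - 5733} = \frac{1}{\left(- \frac{36}{13} + 25 \frac{\sqrt{10}}{10}\right) - 5733} = \frac{1}{\left(- \frac{36}{13} + \frac{5 \sqrt{10}}{2}\right) - 5733} = \frac{1}{- \frac{74565}{13} + \frac{5 \sqrt{10}}{2}}$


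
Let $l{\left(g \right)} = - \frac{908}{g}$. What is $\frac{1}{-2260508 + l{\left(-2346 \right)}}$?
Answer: $- \frac{1173}{2651575430} \approx -4.4238 \cdot 10^{-7}$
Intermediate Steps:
$\frac{1}{-2260508 + l{\left(-2346 \right)}} = \frac{1}{-2260508 - \frac{908}{-2346}} = \frac{1}{-2260508 - - \frac{454}{1173}} = \frac{1}{-2260508 + \frac{454}{1173}} = \frac{1}{- \frac{2651575430}{1173}} = - \frac{1173}{2651575430}$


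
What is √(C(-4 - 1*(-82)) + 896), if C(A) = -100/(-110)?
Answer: √108526/11 ≈ 29.948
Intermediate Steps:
C(A) = 10/11 (C(A) = -100*(-1/110) = 10/11)
√(C(-4 - 1*(-82)) + 896) = √(10/11 + 896) = √(9866/11) = √108526/11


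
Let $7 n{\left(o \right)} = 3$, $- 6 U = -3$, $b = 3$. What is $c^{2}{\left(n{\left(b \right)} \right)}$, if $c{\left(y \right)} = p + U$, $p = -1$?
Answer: $\frac{1}{4} \approx 0.25$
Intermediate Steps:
$U = \frac{1}{2}$ ($U = \left(- \frac{1}{6}\right) \left(-3\right) = \frac{1}{2} \approx 0.5$)
$n{\left(o \right)} = \frac{3}{7}$ ($n{\left(o \right)} = \frac{1}{7} \cdot 3 = \frac{3}{7}$)
$c{\left(y \right)} = - \frac{1}{2}$ ($c{\left(y \right)} = -1 + \frac{1}{2} = - \frac{1}{2}$)
$c^{2}{\left(n{\left(b \right)} \right)} = \left(- \frac{1}{2}\right)^{2} = \frac{1}{4}$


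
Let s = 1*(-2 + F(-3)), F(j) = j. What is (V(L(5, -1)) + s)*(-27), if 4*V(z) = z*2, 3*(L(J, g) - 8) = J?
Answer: 9/2 ≈ 4.5000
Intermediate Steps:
L(J, g) = 8 + J/3
V(z) = z/2 (V(z) = (z*2)/4 = (2*z)/4 = z/2)
s = -5 (s = 1*(-2 - 3) = 1*(-5) = -5)
(V(L(5, -1)) + s)*(-27) = ((8 + (⅓)*5)/2 - 5)*(-27) = ((8 + 5/3)/2 - 5)*(-27) = ((½)*(29/3) - 5)*(-27) = (29/6 - 5)*(-27) = -⅙*(-27) = 9/2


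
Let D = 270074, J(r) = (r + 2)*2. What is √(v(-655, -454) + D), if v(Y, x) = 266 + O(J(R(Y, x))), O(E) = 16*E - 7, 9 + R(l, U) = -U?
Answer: √284637 ≈ 533.51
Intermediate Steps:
R(l, U) = -9 - U
J(r) = 4 + 2*r (J(r) = (2 + r)*2 = 4 + 2*r)
O(E) = -7 + 16*E
v(Y, x) = 35 - 32*x (v(Y, x) = 266 + (-7 + 16*(4 + 2*(-9 - x))) = 266 + (-7 + 16*(4 + (-18 - 2*x))) = 266 + (-7 + 16*(-14 - 2*x)) = 266 + (-7 + (-224 - 32*x)) = 266 + (-231 - 32*x) = 35 - 32*x)
√(v(-655, -454) + D) = √((35 - 32*(-454)) + 270074) = √((35 + 14528) + 270074) = √(14563 + 270074) = √284637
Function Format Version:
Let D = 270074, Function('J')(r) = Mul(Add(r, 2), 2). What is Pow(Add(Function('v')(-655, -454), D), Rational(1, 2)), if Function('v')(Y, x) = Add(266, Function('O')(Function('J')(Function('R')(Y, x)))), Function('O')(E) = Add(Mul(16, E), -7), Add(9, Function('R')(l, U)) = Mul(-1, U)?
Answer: Pow(284637, Rational(1, 2)) ≈ 533.51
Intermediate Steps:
Function('R')(l, U) = Add(-9, Mul(-1, U))
Function('J')(r) = Add(4, Mul(2, r)) (Function('J')(r) = Mul(Add(2, r), 2) = Add(4, Mul(2, r)))
Function('O')(E) = Add(-7, Mul(16, E))
Function('v')(Y, x) = Add(35, Mul(-32, x)) (Function('v')(Y, x) = Add(266, Add(-7, Mul(16, Add(4, Mul(2, Add(-9, Mul(-1, x))))))) = Add(266, Add(-7, Mul(16, Add(4, Add(-18, Mul(-2, x)))))) = Add(266, Add(-7, Mul(16, Add(-14, Mul(-2, x))))) = Add(266, Add(-7, Add(-224, Mul(-32, x)))) = Add(266, Add(-231, Mul(-32, x))) = Add(35, Mul(-32, x)))
Pow(Add(Function('v')(-655, -454), D), Rational(1, 2)) = Pow(Add(Add(35, Mul(-32, -454)), 270074), Rational(1, 2)) = Pow(Add(Add(35, 14528), 270074), Rational(1, 2)) = Pow(Add(14563, 270074), Rational(1, 2)) = Pow(284637, Rational(1, 2))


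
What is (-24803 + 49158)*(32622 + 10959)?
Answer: 1061415255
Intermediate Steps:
(-24803 + 49158)*(32622 + 10959) = 24355*43581 = 1061415255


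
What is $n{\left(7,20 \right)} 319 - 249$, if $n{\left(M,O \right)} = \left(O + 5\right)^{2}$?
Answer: $199126$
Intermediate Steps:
$n{\left(M,O \right)} = \left(5 + O\right)^{2}$
$n{\left(7,20 \right)} 319 - 249 = \left(5 + 20\right)^{2} \cdot 319 - 249 = 25^{2} \cdot 319 - 249 = 625 \cdot 319 - 249 = 199375 - 249 = 199126$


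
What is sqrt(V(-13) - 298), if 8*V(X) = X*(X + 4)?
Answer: I*sqrt(4534)/4 ≈ 16.834*I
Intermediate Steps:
V(X) = X*(4 + X)/8 (V(X) = (X*(X + 4))/8 = (X*(4 + X))/8 = X*(4 + X)/8)
sqrt(V(-13) - 298) = sqrt((1/8)*(-13)*(4 - 13) - 298) = sqrt((1/8)*(-13)*(-9) - 298) = sqrt(117/8 - 298) = sqrt(-2267/8) = I*sqrt(4534)/4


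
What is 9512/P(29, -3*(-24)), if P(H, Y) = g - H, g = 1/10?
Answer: -95120/289 ≈ -329.13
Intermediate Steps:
g = ⅒ ≈ 0.10000
P(H, Y) = ⅒ - H
9512/P(29, -3*(-24)) = 9512/(⅒ - 1*29) = 9512/(⅒ - 29) = 9512/(-289/10) = 9512*(-10/289) = -95120/289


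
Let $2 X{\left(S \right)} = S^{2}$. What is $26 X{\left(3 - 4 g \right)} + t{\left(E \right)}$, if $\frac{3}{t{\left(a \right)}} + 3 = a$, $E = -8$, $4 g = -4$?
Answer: $\frac{7004}{11} \approx 636.73$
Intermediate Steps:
$g = -1$ ($g = \frac{1}{4} \left(-4\right) = -1$)
$t{\left(a \right)} = \frac{3}{-3 + a}$
$X{\left(S \right)} = \frac{S^{2}}{2}$
$26 X{\left(3 - 4 g \right)} + t{\left(E \right)} = 26 \frac{\left(3 - -4\right)^{2}}{2} + \frac{3}{-3 - 8} = 26 \frac{\left(3 + 4\right)^{2}}{2} + \frac{3}{-11} = 26 \frac{7^{2}}{2} + 3 \left(- \frac{1}{11}\right) = 26 \cdot \frac{1}{2} \cdot 49 - \frac{3}{11} = 26 \cdot \frac{49}{2} - \frac{3}{11} = 637 - \frac{3}{11} = \frac{7004}{11}$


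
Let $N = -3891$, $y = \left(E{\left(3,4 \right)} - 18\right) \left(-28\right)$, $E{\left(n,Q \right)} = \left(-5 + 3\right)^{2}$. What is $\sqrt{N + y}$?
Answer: $i \sqrt{3499} \approx 59.152 i$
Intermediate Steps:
$E{\left(n,Q \right)} = 4$ ($E{\left(n,Q \right)} = \left(-2\right)^{2} = 4$)
$y = 392$ ($y = \left(4 - 18\right) \left(-28\right) = \left(-14\right) \left(-28\right) = 392$)
$\sqrt{N + y} = \sqrt{-3891 + 392} = \sqrt{-3499} = i \sqrt{3499}$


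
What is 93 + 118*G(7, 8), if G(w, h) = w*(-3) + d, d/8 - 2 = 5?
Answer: 4223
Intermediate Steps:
d = 56 (d = 16 + 8*5 = 16 + 40 = 56)
G(w, h) = 56 - 3*w (G(w, h) = w*(-3) + 56 = -3*w + 56 = 56 - 3*w)
93 + 118*G(7, 8) = 93 + 118*(56 - 3*7) = 93 + 118*(56 - 21) = 93 + 118*35 = 93 + 4130 = 4223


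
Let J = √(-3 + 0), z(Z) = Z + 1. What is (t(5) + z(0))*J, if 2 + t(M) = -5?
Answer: -6*I*√3 ≈ -10.392*I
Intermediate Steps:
z(Z) = 1 + Z
t(M) = -7 (t(M) = -2 - 5 = -7)
J = I*√3 (J = √(-3) = I*√3 ≈ 1.732*I)
(t(5) + z(0))*J = (-7 + (1 + 0))*(I*√3) = (-7 + 1)*(I*√3) = -6*I*√3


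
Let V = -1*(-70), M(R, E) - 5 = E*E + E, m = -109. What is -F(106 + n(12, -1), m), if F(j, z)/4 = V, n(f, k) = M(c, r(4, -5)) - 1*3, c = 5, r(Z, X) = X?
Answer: -280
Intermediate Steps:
M(R, E) = 5 + E + E² (M(R, E) = 5 + (E*E + E) = 5 + (E² + E) = 5 + (E + E²) = 5 + E + E²)
V = 70
n(f, k) = 22 (n(f, k) = (5 - 5 + (-5)²) - 1*3 = (5 - 5 + 25) - 3 = 25 - 3 = 22)
F(j, z) = 280 (F(j, z) = 4*70 = 280)
-F(106 + n(12, -1), m) = -1*280 = -280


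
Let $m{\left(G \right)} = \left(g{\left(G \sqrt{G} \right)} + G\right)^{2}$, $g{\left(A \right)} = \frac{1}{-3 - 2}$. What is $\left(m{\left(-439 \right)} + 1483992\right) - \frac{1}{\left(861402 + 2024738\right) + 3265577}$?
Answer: $\frac{257893608844847}{153792925} \approx 1.6769 \cdot 10^{6}$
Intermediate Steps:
$g{\left(A \right)} = - \frac{1}{5}$ ($g{\left(A \right)} = \frac{1}{-5} = - \frac{1}{5}$)
$m{\left(G \right)} = \left(- \frac{1}{5} + G\right)^{2}$
$\left(m{\left(-439 \right)} + 1483992\right) - \frac{1}{\left(861402 + 2024738\right) + 3265577} = \left(\frac{\left(-1 + 5 \left(-439\right)\right)^{2}}{25} + 1483992\right) - \frac{1}{\left(861402 + 2024738\right) + 3265577} = \left(\frac{\left(-1 - 2195\right)^{2}}{25} + 1483992\right) - \frac{1}{2886140 + 3265577} = \left(\frac{\left(-2196\right)^{2}}{25} + 1483992\right) - \frac{1}{6151717} = \left(\frac{1}{25} \cdot 4822416 + 1483992\right) - \frac{1}{6151717} = \left(\frac{4822416}{25} + 1483992\right) - \frac{1}{6151717} = \frac{41922216}{25} - \frac{1}{6151717} = \frac{257893608844847}{153792925}$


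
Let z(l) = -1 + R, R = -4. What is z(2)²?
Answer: 25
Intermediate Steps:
z(l) = -5 (z(l) = -1 - 4 = -5)
z(2)² = (-5)² = 25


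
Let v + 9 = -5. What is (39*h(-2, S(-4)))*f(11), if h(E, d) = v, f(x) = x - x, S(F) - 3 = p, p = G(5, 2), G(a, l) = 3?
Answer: 0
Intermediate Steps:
p = 3
S(F) = 6 (S(F) = 3 + 3 = 6)
f(x) = 0
v = -14 (v = -9 - 5 = -14)
h(E, d) = -14
(39*h(-2, S(-4)))*f(11) = (39*(-14))*0 = -546*0 = 0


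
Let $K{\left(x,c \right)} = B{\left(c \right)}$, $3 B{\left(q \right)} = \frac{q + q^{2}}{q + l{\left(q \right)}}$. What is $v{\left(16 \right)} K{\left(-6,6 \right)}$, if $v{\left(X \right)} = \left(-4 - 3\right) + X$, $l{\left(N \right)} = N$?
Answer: $\frac{21}{2} \approx 10.5$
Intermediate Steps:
$v{\left(X \right)} = -7 + X$
$B{\left(q \right)} = \frac{q + q^{2}}{6 q}$ ($B{\left(q \right)} = \frac{\left(q + q^{2}\right) \frac{1}{q + q}}{3} = \frac{\left(q + q^{2}\right) \frac{1}{2 q}}{3} = \frac{\frac{1}{2} \frac{1}{q} \left(q + q^{2}\right)}{3} = \frac{q + q^{2}}{6 q}$)
$K{\left(x,c \right)} = \frac{1}{6} + \frac{c}{6}$
$v{\left(16 \right)} K{\left(-6,6 \right)} = \left(-7 + 16\right) \left(\frac{1}{6} + \frac{1}{6} \cdot 6\right) = 9 \left(\frac{1}{6} + 1\right) = 9 \cdot \frac{7}{6} = \frac{21}{2}$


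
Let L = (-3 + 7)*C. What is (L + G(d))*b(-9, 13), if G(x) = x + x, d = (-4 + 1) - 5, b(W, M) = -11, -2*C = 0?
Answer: 176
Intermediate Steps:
C = 0 (C = -1/2*0 = 0)
d = -8 (d = -3 - 5 = -8)
G(x) = 2*x
L = 0 (L = (-3 + 7)*0 = 4*0 = 0)
(L + G(d))*b(-9, 13) = (0 + 2*(-8))*(-11) = (0 - 16)*(-11) = -16*(-11) = 176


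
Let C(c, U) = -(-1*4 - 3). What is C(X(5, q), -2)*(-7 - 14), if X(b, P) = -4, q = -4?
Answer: -147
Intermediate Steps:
C(c, U) = 7 (C(c, U) = -(-4 - 3) = -1*(-7) = 7)
C(X(5, q), -2)*(-7 - 14) = 7*(-7 - 14) = 7*(-21) = -147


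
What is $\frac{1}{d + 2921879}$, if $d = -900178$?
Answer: $\frac{1}{2021701} \approx 4.9463 \cdot 10^{-7}$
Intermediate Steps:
$\frac{1}{d + 2921879} = \frac{1}{-900178 + 2921879} = \frac{1}{2021701}$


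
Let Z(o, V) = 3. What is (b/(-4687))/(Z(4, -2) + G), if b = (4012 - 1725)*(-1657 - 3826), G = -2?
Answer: 12539621/4687 ≈ 2675.4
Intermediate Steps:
b = -12539621 (b = 2287*(-5483) = -12539621)
(b/(-4687))/(Z(4, -2) + G) = (-12539621/(-4687))/(3 - 2) = (-12539621*(-1/4687))/1 = 1*(12539621/4687) = 12539621/4687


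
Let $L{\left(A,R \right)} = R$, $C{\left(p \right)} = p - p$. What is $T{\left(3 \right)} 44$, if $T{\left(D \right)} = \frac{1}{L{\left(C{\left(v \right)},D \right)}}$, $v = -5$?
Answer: $\frac{44}{3} \approx 14.667$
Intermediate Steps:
$C{\left(p \right)} = 0$
$T{\left(D \right)} = \frac{1}{D}$
$T{\left(3 \right)} 44 = \frac{1}{3} \cdot 44 = \frac{44}{3}$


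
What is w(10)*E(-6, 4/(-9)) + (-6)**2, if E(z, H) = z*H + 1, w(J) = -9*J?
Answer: -294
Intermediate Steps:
E(z, H) = 1 + H*z (E(z, H) = H*z + 1 = 1 + H*z)
w(10)*E(-6, 4/(-9)) + (-6)**2 = (-9*10)*(1 + (4/(-9))*(-6)) + (-6)**2 = -90*(1 + (4*(-1/9))*(-6)) + 36 = -90*(1 - 4/9*(-6)) + 36 = -90*(1 + 8/3) + 36 = -90*11/3 + 36 = -330 + 36 = -294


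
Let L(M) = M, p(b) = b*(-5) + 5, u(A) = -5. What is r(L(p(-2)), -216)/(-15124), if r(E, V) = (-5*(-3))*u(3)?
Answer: 75/15124 ≈ 0.0049590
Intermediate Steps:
p(b) = 5 - 5*b (p(b) = -5*b + 5 = 5 - 5*b)
r(E, V) = -75 (r(E, V) = -5*(-3)*(-5) = 15*(-5) = -75)
r(L(p(-2)), -216)/(-15124) = -75/(-15124) = -75*(-1/15124) = 75/15124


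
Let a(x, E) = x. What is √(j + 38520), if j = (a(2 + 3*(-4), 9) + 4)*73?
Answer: √38082 ≈ 195.15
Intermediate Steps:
j = -438 (j = ((2 + 3*(-4)) + 4)*73 = ((2 - 12) + 4)*73 = (-10 + 4)*73 = -6*73 = -438)
√(j + 38520) = √(-438 + 38520) = √38082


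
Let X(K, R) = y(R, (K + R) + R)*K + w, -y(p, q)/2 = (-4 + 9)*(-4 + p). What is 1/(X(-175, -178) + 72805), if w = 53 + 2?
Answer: -1/245640 ≈ -4.0710e-6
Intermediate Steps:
y(p, q) = 40 - 10*p (y(p, q) = -2*(-4 + 9)*(-4 + p) = -10*(-4 + p) = -2*(-20 + 5*p) = 40 - 10*p)
w = 55
X(K, R) = 55 + K*(40 - 10*R) (X(K, R) = (40 - 10*R)*K + 55 = K*(40 - 10*R) + 55 = 55 + K*(40 - 10*R))
1/(X(-175, -178) + 72805) = 1/((55 - 10*(-175)*(-4 - 178)) + 72805) = 1/((55 - 10*(-175)*(-182)) + 72805) = 1/((55 - 318500) + 72805) = 1/(-318445 + 72805) = 1/(-245640) = -1/245640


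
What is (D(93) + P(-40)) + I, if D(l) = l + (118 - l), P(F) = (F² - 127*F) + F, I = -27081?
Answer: -20323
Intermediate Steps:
P(F) = F² - 126*F
D(l) = 118
(D(93) + P(-40)) + I = (118 - 40*(-126 - 40)) - 27081 = (118 - 40*(-166)) - 27081 = (118 + 6640) - 27081 = 6758 - 27081 = -20323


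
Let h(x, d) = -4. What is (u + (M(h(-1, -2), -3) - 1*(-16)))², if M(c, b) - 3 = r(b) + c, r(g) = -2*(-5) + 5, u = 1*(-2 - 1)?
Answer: 729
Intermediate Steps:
u = -3 (u = 1*(-3) = -3)
r(g) = 15 (r(g) = 10 + 5 = 15)
M(c, b) = 18 + c (M(c, b) = 3 + (15 + c) = 18 + c)
(u + (M(h(-1, -2), -3) - 1*(-16)))² = (-3 + ((18 - 4) - 1*(-16)))² = (-3 + (14 + 16))² = (-3 + 30)² = 27² = 729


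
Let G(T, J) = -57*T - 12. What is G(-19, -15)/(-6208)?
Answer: -1071/6208 ≈ -0.17252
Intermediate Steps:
G(T, J) = -12 - 57*T
G(-19, -15)/(-6208) = (-12 - 57*(-19))/(-6208) = (-12 + 1083)*(-1/6208) = 1071*(-1/6208) = -1071/6208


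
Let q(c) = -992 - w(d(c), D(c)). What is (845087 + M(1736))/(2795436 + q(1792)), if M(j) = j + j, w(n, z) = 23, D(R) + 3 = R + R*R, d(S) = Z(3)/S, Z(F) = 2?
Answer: 848559/2794421 ≈ 0.30366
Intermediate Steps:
d(S) = 2/S
D(R) = -3 + R + R² (D(R) = -3 + (R + R*R) = -3 + (R + R²) = -3 + R + R²)
M(j) = 2*j
q(c) = -1015 (q(c) = -992 - 1*23 = -992 - 23 = -1015)
(845087 + M(1736))/(2795436 + q(1792)) = (845087 + 2*1736)/(2795436 - 1015) = (845087 + 3472)/2794421 = 848559*(1/2794421) = 848559/2794421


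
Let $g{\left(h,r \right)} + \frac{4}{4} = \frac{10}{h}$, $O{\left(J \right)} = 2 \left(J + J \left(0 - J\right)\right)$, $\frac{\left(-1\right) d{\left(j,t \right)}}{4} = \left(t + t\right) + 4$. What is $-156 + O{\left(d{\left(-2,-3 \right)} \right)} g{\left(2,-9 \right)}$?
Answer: $-604$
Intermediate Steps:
$d{\left(j,t \right)} = -16 - 8 t$ ($d{\left(j,t \right)} = - 4 \left(\left(t + t\right) + 4\right) = - 4 \left(2 t + 4\right) = - 4 \left(4 + 2 t\right) = -16 - 8 t$)
$O{\left(J \right)} = - 2 J^{2} + 2 J$ ($O{\left(J \right)} = 2 \left(J + J \left(- J\right)\right) = 2 \left(J - J^{2}\right) = - 2 J^{2} + 2 J$)
$g{\left(h,r \right)} = -1 + \frac{10}{h}$
$-156 + O{\left(d{\left(-2,-3 \right)} \right)} g{\left(2,-9 \right)} = -156 + 2 \left(-16 - -24\right) \left(1 - \left(-16 - -24\right)\right) \frac{10 - 2}{2} = -156 + 2 \left(-16 + 24\right) \left(1 - \left(-16 + 24\right)\right) \frac{10 - 2}{2} = -156 + 2 \cdot 8 \left(1 - 8\right) \frac{1}{2} \cdot 8 = -156 + 2 \cdot 8 \left(1 - 8\right) 4 = -156 + 2 \cdot 8 \left(-7\right) 4 = -156 - 448 = -604$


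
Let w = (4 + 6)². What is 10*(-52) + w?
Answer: -420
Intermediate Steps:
w = 100 (w = 10² = 100)
10*(-52) + w = 10*(-52) + 100 = -520 + 100 = -420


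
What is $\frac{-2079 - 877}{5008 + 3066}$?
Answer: $- \frac{1478}{4037} \approx -0.36611$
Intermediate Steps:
$\frac{-2079 - 877}{5008 + 3066} = - \frac{2956}{8074} = \left(-2956\right) \frac{1}{8074} = - \frac{1478}{4037}$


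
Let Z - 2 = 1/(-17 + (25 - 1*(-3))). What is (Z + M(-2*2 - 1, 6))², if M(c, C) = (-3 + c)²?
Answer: 528529/121 ≈ 4368.0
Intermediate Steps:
Z = 23/11 (Z = 2 + 1/(-17 + (25 - 1*(-3))) = 2 + 1/(-17 + (25 + 3)) = 2 + 1/(-17 + 28) = 2 + 1/11 = 23/11 ≈ 2.0909)
(Z + M(-2*2 - 1, 6))² = (23/11 + (-3 + (-2*2 - 1))²)² = (23/11 + (-3 + (-4 - 1))²)² = (23/11 + (-3 - 5)²)² = (23/11 + (-8)²)² = (23/11 + 64)² = (727/11)² = 528529/121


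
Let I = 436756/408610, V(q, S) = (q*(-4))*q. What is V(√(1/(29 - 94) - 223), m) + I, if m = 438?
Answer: 2372123138/2655965 ≈ 893.13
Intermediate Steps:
V(q, S) = -4*q² (V(q, S) = (-4*q)*q = -4*q²)
I = 218378/204305 (I = 436756*(1/408610) = 218378/204305 ≈ 1.0689)
V(√(1/(29 - 94) - 223), m) + I = -(-892 + 4/(29 - 94)) + 218378/204305 = -4*(√(1/(-65) - 223))² + 218378/204305 = -4*(√(-1/65 - 223))² + 218378/204305 = -4*(√(-14496/65))² + 218378/204305 = -4*(4*I*√58890/65)² + 218378/204305 = -4*(-14496/65) + 218378/204305 = 57984/65 + 218378/204305 = 2372123138/2655965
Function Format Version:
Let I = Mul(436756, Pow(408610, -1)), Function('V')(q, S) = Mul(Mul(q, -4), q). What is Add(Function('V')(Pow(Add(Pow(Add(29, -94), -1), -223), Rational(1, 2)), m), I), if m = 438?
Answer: Rational(2372123138, 2655965) ≈ 893.13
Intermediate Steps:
Function('V')(q, S) = Mul(-4, Pow(q, 2)) (Function('V')(q, S) = Mul(Mul(-4, q), q) = Mul(-4, Pow(q, 2)))
I = Rational(218378, 204305) (I = Mul(436756, Rational(1, 408610)) = Rational(218378, 204305) ≈ 1.0689)
Add(Function('V')(Pow(Add(Pow(Add(29, -94), -1), -223), Rational(1, 2)), m), I) = Add(Mul(-4, Pow(Pow(Add(Pow(Add(29, -94), -1), -223), Rational(1, 2)), 2)), Rational(218378, 204305)) = Add(Mul(-4, Pow(Pow(Add(Pow(-65, -1), -223), Rational(1, 2)), 2)), Rational(218378, 204305)) = Add(Mul(-4, Pow(Pow(Add(Rational(-1, 65), -223), Rational(1, 2)), 2)), Rational(218378, 204305)) = Add(Mul(-4, Pow(Pow(Rational(-14496, 65), Rational(1, 2)), 2)), Rational(218378, 204305)) = Add(Mul(-4, Pow(Mul(Rational(4, 65), I, Pow(58890, Rational(1, 2))), 2)), Rational(218378, 204305)) = Add(Mul(-4, Rational(-14496, 65)), Rational(218378, 204305)) = Add(Rational(57984, 65), Rational(218378, 204305)) = Rational(2372123138, 2655965)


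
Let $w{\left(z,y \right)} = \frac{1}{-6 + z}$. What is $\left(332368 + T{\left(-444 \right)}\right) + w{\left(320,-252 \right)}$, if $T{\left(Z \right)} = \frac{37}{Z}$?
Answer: $\frac{626181161}{1884} \approx 3.3237 \cdot 10^{5}$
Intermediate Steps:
$\left(332368 + T{\left(-444 \right)}\right) + w{\left(320,-252 \right)} = \left(332368 + \frac{37}{-444}\right) + \frac{1}{-6 + 320} = \left(332368 + 37 \left(- \frac{1}{444}\right)\right) + \frac{1}{314} = \left(332368 - \frac{1}{12}\right) + \frac{1}{314} = \frac{3988415}{12} + \frac{1}{314} = \frac{626181161}{1884}$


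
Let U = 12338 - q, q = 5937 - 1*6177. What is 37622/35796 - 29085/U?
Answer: -3736297/2962119 ≈ -1.2614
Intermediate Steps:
q = -240 (q = 5937 - 6177 = -240)
U = 12578 (U = 12338 - 1*(-240) = 12338 + 240 = 12578)
37622/35796 - 29085/U = 37622/35796 - 29085/12578 = 37622*(1/35796) - 29085*1/12578 = 18811/17898 - 29085/12578 = -3736297/2962119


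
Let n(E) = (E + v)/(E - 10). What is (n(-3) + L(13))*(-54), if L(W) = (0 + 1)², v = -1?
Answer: -918/13 ≈ -70.615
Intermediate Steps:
L(W) = 1 (L(W) = 1² = 1)
n(E) = (-1 + E)/(-10 + E) (n(E) = (E - 1)/(E - 10) = (-1 + E)/(-10 + E))
(n(-3) + L(13))*(-54) = ((-1 - 3)/(-10 - 3) + 1)*(-54) = (-4/(-13) + 1)*(-54) = (-1/13*(-4) + 1)*(-54) = (4/13 + 1)*(-54) = (17/13)*(-54) = -918/13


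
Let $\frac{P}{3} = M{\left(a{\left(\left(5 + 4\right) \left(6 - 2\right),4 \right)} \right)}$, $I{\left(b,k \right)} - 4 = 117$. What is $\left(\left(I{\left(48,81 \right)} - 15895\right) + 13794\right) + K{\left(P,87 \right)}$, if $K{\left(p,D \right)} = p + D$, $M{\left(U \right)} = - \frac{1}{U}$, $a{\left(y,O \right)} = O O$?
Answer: $- \frac{30291}{16} \approx -1893.2$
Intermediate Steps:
$I{\left(b,k \right)} = 121$ ($I{\left(b,k \right)} = 4 + 117 = 121$)
$a{\left(y,O \right)} = O^{2}$
$P = - \frac{3}{16}$ ($P = 3 \left(- \frac{1}{4^{2}}\right) = 3 \left(- \frac{1}{16}\right) = - \frac{3}{16} \approx -0.1875$)
$K{\left(p,D \right)} = D + p$
$\left(\left(I{\left(48,81 \right)} - 15895\right) + 13794\right) + K{\left(P,87 \right)} = \left(\left(121 - 15895\right) + 13794\right) + \left(87 - \frac{3}{16}\right) = \left(\left(121 - 15895\right) + 13794\right) + \frac{1389}{16} = \left(-15774 + 13794\right) + \frac{1389}{16} = -1980 + \frac{1389}{16} = - \frac{30291}{16}$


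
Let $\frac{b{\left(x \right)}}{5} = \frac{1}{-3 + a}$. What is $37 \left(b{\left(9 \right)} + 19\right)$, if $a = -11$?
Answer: $\frac{9657}{14} \approx 689.79$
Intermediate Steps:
$b{\left(x \right)} = - \frac{5}{14}$ ($b{\left(x \right)} = \frac{5}{-3 - 11} = \frac{5}{-14} = 5 \left(- \frac{1}{14}\right) = - \frac{5}{14}$)
$37 \left(b{\left(9 \right)} + 19\right) = 37 \left(- \frac{5}{14} + 19\right) = 37 \cdot \frac{261}{14} = \frac{9657}{14}$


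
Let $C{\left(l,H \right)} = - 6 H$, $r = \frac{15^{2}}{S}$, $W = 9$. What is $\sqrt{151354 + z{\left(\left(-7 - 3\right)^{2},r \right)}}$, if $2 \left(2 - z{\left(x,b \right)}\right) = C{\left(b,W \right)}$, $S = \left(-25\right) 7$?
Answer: $\sqrt{151383} \approx 389.08$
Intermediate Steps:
$S = -175$
$r = - \frac{9}{7}$ ($r = \frac{15^{2}}{-175} = 225 \left(- \frac{1}{175}\right) = - \frac{9}{7} \approx -1.2857$)
$z{\left(x,b \right)} = 29$ ($z{\left(x,b \right)} = 2 - \frac{\left(-6\right) 9}{2} = 2 - -27 = 2 + 27 = 29$)
$\sqrt{151354 + z{\left(\left(-7 - 3\right)^{2},r \right)}} = \sqrt{151354 + 29} = \sqrt{151383}$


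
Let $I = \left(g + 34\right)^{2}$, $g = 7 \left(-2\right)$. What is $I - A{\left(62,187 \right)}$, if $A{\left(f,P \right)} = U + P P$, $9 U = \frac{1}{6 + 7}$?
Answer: $- \frac{4044574}{117} \approx -34569.0$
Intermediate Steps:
$U = \frac{1}{117}$ ($U = \frac{1}{9 \left(6 + 7\right)} = \frac{1}{9 \cdot 13} = \frac{1}{9} \cdot \frac{1}{13} = \frac{1}{117} \approx 0.008547$)
$g = -14$
$I = 400$ ($I = \left(-14 + 34\right)^{2} = 20^{2} = 400$)
$A{\left(f,P \right)} = \frac{1}{117} + P^{2}$ ($A{\left(f,P \right)} = \frac{1}{117} + P P = \frac{1}{117} + P^{2}$)
$I - A{\left(62,187 \right)} = 400 - \left(\frac{1}{117} + 187^{2}\right) = 400 - \left(\frac{1}{117} + 34969\right) = 400 - \frac{4091374}{117} = - \frac{4044574}{117}$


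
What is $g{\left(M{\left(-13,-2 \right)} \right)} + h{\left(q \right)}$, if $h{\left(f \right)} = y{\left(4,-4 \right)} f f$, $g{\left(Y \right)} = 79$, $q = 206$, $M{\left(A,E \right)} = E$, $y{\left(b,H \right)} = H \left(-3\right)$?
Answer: $509311$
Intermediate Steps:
$y{\left(b,H \right)} = - 3 H$
$h{\left(f \right)} = 12 f^{2}$ ($h{\left(f \right)} = \left(-3\right) \left(-4\right) f f = 12 f f = 12 f^{2}$)
$g{\left(M{\left(-13,-2 \right)} \right)} + h{\left(q \right)} = 79 + 12 \cdot 206^{2} = 79 + 12 \cdot 42436 = 79 + 509232 = 509311$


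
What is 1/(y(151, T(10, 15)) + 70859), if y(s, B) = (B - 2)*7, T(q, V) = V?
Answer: 1/70950 ≈ 1.4094e-5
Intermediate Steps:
y(s, B) = -14 + 7*B (y(s, B) = (-2 + B)*7 = -14 + 7*B)
1/(y(151, T(10, 15)) + 70859) = 1/((-14 + 7*15) + 70859) = 1/((-14 + 105) + 70859) = 1/(91 + 70859) = 1/70950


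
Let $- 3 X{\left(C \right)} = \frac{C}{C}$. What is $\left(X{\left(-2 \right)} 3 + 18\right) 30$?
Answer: $510$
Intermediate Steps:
$X{\left(C \right)} = - \frac{1}{3}$ ($X{\left(C \right)} = - \frac{C \frac{1}{C}}{3} = \left(- \frac{1}{3}\right) 1 = - \frac{1}{3}$)
$\left(X{\left(-2 \right)} 3 + 18\right) 30 = \left(\left(- \frac{1}{3}\right) 3 + 18\right) 30 = \left(-1 + 18\right) 30 = 17 \cdot 30 = 510$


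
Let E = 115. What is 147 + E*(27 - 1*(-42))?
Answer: 8082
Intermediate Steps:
147 + E*(27 - 1*(-42)) = 147 + 115*(27 - 1*(-42)) = 147 + 115*(27 + 42) = 147 + 115*69 = 147 + 7935 = 8082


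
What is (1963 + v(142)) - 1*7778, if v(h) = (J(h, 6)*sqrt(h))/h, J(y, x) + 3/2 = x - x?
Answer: -5815 - 3*sqrt(142)/284 ≈ -5815.1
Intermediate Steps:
J(y, x) = -3/2 (J(y, x) = -3/2 + (x - x) = -3/2 + 0 = -3/2)
v(h) = -3/(2*sqrt(h)) (v(h) = (-3*sqrt(h)/2)/h = -3/(2*sqrt(h)))
(1963 + v(142)) - 1*7778 = (1963 - 3*sqrt(142)/284) - 1*7778 = (1963 - 3*sqrt(142)/284) - 7778 = -5815 - 3*sqrt(142)/284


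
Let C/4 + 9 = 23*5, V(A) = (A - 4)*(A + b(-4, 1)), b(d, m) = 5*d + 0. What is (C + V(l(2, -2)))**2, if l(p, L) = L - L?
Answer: 254016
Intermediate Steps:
b(d, m) = 5*d
l(p, L) = 0
V(A) = (-20 + A)*(-4 + A) (V(A) = (A - 4)*(A + 5*(-4)) = (-4 + A)*(A - 20) = (-4 + A)*(-20 + A) = (-20 + A)*(-4 + A))
C = 424 (C = -36 + 4*(23*5) = -36 + 4*115 = -36 + 460 = 424)
(C + V(l(2, -2)))**2 = (424 + (80 + 0**2 - 24*0))**2 = (424 + (80 + 0 + 0))**2 = (424 + 80)**2 = 504**2 = 254016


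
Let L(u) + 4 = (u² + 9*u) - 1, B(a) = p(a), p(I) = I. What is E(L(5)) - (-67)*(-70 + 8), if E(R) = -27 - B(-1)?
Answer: -4180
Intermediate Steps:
B(a) = a
L(u) = -5 + u² + 9*u (L(u) = -4 + ((u² + 9*u) - 1) = -4 + (-1 + u² + 9*u) = -5 + u² + 9*u)
E(R) = -26 (E(R) = -27 - 1*(-1) = -27 + 1 = -26)
E(L(5)) - (-67)*(-70 + 8) = -26 - (-67)*(-70 + 8) = -26 - (-67)*(-62) = -26 - 1*4154 = -26 - 4154 = -4180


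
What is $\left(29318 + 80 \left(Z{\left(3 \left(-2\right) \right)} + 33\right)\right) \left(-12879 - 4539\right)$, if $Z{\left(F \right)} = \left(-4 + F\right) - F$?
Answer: $-551070684$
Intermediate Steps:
$Z{\left(F \right)} = -4$
$\left(29318 + 80 \left(Z{\left(3 \left(-2\right) \right)} + 33\right)\right) \left(-12879 - 4539\right) = \left(29318 + 80 \left(-4 + 33\right)\right) \left(-12879 - 4539\right) = \left(29318 + 80 \cdot 29\right) \left(-17418\right) = \left(29318 + 2320\right) \left(-17418\right) = 31638 \left(-17418\right) = -551070684$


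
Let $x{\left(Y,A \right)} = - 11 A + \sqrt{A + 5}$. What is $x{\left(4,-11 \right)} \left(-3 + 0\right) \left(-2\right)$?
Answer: $726 + 6 i \sqrt{6} \approx 726.0 + 14.697 i$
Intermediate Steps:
$x{\left(Y,A \right)} = \sqrt{5 + A} - 11 A$ ($x{\left(Y,A \right)} = - 11 A + \sqrt{5 + A} = \sqrt{5 + A} - 11 A$)
$x{\left(4,-11 \right)} \left(-3 + 0\right) \left(-2\right) = \left(\sqrt{5 - 11} - -121\right) \left(-3 + 0\right) \left(-2\right) = \left(\sqrt{-6} + 121\right) \left(\left(-3\right) \left(-2\right)\right) = \left(i \sqrt{6} + 121\right) 6 = \left(121 + i \sqrt{6}\right) 6 = 726 + 6 i \sqrt{6}$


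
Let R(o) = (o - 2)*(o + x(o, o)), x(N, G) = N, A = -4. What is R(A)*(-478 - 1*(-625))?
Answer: 7056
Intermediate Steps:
R(o) = 2*o*(-2 + o) (R(o) = (o - 2)*(o + o) = (-2 + o)*(2*o) = 2*o*(-2 + o))
R(A)*(-478 - 1*(-625)) = (2*(-4)*(-2 - 4))*(-478 - 1*(-625)) = (2*(-4)*(-6))*(-478 + 625) = 48*147 = 7056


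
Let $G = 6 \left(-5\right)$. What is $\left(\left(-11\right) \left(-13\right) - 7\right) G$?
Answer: $-4080$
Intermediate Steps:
$G = -30$
$\left(\left(-11\right) \left(-13\right) - 7\right) G = \left(\left(-11\right) \left(-13\right) - 7\right) \left(-30\right) = \left(143 - 7\right) \left(-30\right) = 136 \left(-30\right) = -4080$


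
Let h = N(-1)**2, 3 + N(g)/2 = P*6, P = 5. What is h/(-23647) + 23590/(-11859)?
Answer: -592413574/280429773 ≈ -2.1125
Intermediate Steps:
N(g) = 54 (N(g) = -6 + 2*(5*6) = -6 + 2*30 = -6 + 60 = 54)
h = 2916 (h = 54**2 = 2916)
h/(-23647) + 23590/(-11859) = 2916/(-23647) + 23590/(-11859) = 2916*(-1/23647) + 23590*(-1/11859) = -2916/23647 - 23590/11859 = -592413574/280429773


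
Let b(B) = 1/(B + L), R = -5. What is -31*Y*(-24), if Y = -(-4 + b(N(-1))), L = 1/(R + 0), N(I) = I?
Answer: 3596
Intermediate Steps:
L = -⅕ (L = 1/(-5 + 0) = 1/(-5) = -⅕ ≈ -0.20000)
b(B) = 1/(-⅕ + B) (b(B) = 1/(B - ⅕) = 1/(-⅕ + B))
Y = 29/6 (Y = -(-4 + 5/(-1 + 5*(-1))) = -(-4 + 5/(-1 - 5)) = -(-4 + 5/(-6)) = -(-4 + 5*(-⅙)) = -(-4 - ⅚) = -1*(-29/6) = 29/6 ≈ 4.8333)
-31*Y*(-24) = -31*29/6*(-24) = -899/6*(-24) = 3596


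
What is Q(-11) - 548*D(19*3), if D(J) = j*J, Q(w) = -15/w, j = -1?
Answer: 343611/11 ≈ 31237.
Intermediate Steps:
D(J) = -J
Q(-11) - 548*D(19*3) = -15/(-11) - (-548)*19*3 = -15*(-1/11) - (-548)*57 = 15/11 - 548*(-57) = 15/11 + 31236 = 343611/11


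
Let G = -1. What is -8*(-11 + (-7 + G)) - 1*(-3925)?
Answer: 4077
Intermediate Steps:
-8*(-11 + (-7 + G)) - 1*(-3925) = -8*(-11 + (-7 - 1)) - 1*(-3925) = -8*(-11 - 8) + 3925 = -8*(-19) + 3925 = 152 + 3925 = 4077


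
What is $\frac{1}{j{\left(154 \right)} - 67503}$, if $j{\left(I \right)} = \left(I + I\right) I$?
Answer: $- \frac{1}{20071} \approx -4.9823 \cdot 10^{-5}$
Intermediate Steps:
$j{\left(I \right)} = 2 I^{2}$ ($j{\left(I \right)} = 2 I I = 2 I^{2}$)
$\frac{1}{j{\left(154 \right)} - 67503} = \frac{1}{2 \cdot 154^{2} - 67503} = \frac{1}{2 \cdot 23716 - 67503} = \frac{1}{47432 - 67503} = \frac{1}{-20071} = - \frac{1}{20071}$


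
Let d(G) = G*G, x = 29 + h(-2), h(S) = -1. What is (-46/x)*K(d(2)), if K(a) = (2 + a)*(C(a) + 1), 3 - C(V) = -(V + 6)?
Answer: -138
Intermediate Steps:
C(V) = 9 + V (C(V) = 3 - (-1)*(V + 6) = 3 - (-1)*(6 + V) = 3 - (-6 - V) = 3 + (6 + V) = 9 + V)
x = 28 (x = 29 - 1 = 28)
d(G) = G²
K(a) = (2 + a)*(10 + a) (K(a) = (2 + a)*((9 + a) + 1) = (2 + a)*(10 + a))
(-46/x)*K(d(2)) = (-46/28)*(20 + (2²)² + 12*2²) = (-46*1/28)*(20 + 4² + 12*4) = -23*(20 + 16 + 48)/14 = -23/14*84 = -138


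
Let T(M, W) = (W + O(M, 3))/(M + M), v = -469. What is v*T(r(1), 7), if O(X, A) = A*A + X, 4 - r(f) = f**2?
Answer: -8911/6 ≈ -1485.2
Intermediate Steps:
r(f) = 4 - f**2
O(X, A) = X + A**2 (O(X, A) = A**2 + X = X + A**2)
T(M, W) = (9 + M + W)/(2*M) (T(M, W) = (W + (M + 3**2))/(M + M) = (W + (M + 9))/((2*M)) = (W + (9 + M))*(1/(2*M)) = (9 + M + W)*(1/(2*M)) = (9 + M + W)/(2*M))
v*T(r(1), 7) = -469*(9 + (4 - 1*1**2) + 7)/(2*(4 - 1*1**2)) = -469*(9 + (4 - 1*1) + 7)/(2*(4 - 1*1)) = -469*(9 + (4 - 1) + 7)/(2*(4 - 1)) = -469*(9 + 3 + 7)/(2*3) = -469*19/(2*3) = -469*19/6 = -8911/6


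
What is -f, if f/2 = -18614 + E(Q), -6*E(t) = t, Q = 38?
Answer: 111722/3 ≈ 37241.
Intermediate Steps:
E(t) = -t/6
f = -111722/3 (f = 2*(-18614 - ⅙*38) = 2*(-18614 - 19/3) = 2*(-55861/3) = -111722/3 ≈ -37241.)
-f = -1*(-111722/3) = 111722/3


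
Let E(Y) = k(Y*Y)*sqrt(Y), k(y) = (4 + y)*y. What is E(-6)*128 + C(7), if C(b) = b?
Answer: 7 + 184320*I*sqrt(6) ≈ 7.0 + 4.5149e+5*I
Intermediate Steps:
k(y) = y*(4 + y)
E(Y) = Y**(5/2)*(4 + Y**2) (E(Y) = ((Y*Y)*(4 + Y*Y))*sqrt(Y) = (Y**2*(4 + Y**2))*sqrt(Y) = Y**(5/2)*(4 + Y**2))
E(-6)*128 + C(7) = ((-6)**(5/2)*(4 + (-6)**2))*128 + 7 = ((36*I*sqrt(6))*(4 + 36))*128 + 7 = ((36*I*sqrt(6))*40)*128 + 7 = (1440*I*sqrt(6))*128 + 7 = 184320*I*sqrt(6) + 7 = 7 + 184320*I*sqrt(6)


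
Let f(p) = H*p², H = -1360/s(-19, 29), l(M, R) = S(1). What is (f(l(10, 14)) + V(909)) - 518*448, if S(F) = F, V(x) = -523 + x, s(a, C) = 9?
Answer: -2086462/9 ≈ -2.3183e+5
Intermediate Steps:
l(M, R) = 1
H = -1360/9 ≈ -151.11
f(p) = -1360*p²/9
(f(l(10, 14)) + V(909)) - 518*448 = (-1360/9*1² + (-523 + 909)) - 518*448 = (-1360/9*1 + 386) - 232064 = (-1360/9 + 386) - 232064 = 2114/9 - 232064 = -2086462/9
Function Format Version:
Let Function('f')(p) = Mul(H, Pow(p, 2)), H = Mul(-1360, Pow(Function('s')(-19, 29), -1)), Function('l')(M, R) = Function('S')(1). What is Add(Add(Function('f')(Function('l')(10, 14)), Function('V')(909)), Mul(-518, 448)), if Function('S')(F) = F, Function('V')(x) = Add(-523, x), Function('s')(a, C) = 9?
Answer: Rational(-2086462, 9) ≈ -2.3183e+5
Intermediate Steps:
Function('l')(M, R) = 1
H = Rational(-1360, 9) (H = Mul(-1360, Pow(9, -1)) = Mul(-1360, Rational(1, 9)) = Rational(-1360, 9) ≈ -151.11)
Function('f')(p) = Mul(Rational(-1360, 9), Pow(p, 2))
Add(Add(Function('f')(Function('l')(10, 14)), Function('V')(909)), Mul(-518, 448)) = Add(Add(Mul(Rational(-1360, 9), Pow(1, 2)), Add(-523, 909)), Mul(-518, 448)) = Add(Add(Mul(Rational(-1360, 9), 1), 386), -232064) = Add(Add(Rational(-1360, 9), 386), -232064) = Add(Rational(2114, 9), -232064) = Rational(-2086462, 9)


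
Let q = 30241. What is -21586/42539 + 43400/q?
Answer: 1193410374/1286421899 ≈ 0.92770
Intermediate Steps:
-21586/42539 + 43400/q = -21586/42539 + 43400/30241 = 1193410374/1286421899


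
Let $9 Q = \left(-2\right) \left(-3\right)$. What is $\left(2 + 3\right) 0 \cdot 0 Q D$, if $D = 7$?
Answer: $0$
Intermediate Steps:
$Q = \frac{2}{3}$ ($Q = \frac{\left(-2\right) \left(-3\right)}{9} = \frac{1}{9} \cdot 6 = \frac{2}{3} \approx 0.66667$)
$\left(2 + 3\right) 0 \cdot 0 Q D = \left(2 + 3\right) 0 \cdot 0 \cdot \frac{2}{3} \cdot 7 = 5 \cdot 0 \cdot \frac{2}{3} \cdot 7 = 0 \cdot \frac{2}{3} \cdot 7 = 0 \cdot 7 = 0$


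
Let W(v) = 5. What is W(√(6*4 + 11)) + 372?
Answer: 377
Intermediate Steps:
W(√(6*4 + 11)) + 372 = 5 + 372 = 377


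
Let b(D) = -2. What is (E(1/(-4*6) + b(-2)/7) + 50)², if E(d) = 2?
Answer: 2704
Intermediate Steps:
(E(1/(-4*6) + b(-2)/7) + 50)² = (2 + 50)² = 52² = 2704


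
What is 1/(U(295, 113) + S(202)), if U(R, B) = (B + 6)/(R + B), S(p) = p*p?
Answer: 24/979303 ≈ 2.4507e-5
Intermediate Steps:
S(p) = p**2
U(R, B) = (6 + B)/(B + R)
1/(U(295, 113) + S(202)) = 1/((6 + 113)/(113 + 295) + 202**2) = 1/(119/408 + 40804) = 1/((1/408)*119 + 40804) = 1/(7/24 + 40804) = 1/(979303/24) = 24/979303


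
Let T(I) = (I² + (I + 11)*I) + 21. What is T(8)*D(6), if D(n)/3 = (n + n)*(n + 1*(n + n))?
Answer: 153576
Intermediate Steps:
D(n) = 18*n² (D(n) = 3*((n + n)*(n + 1*(n + n))) = 3*((2*n)*(n + 1*(2*n))) = 3*((2*n)*(n + 2*n)) = 3*((2*n)*(3*n)) = 3*(6*n²) = 18*n²)
T(I) = 21 + I² + I*(11 + I) (T(I) = (I² + (11 + I)*I) + 21 = (I² + I*(11 + I)) + 21 = 21 + I² + I*(11 + I))
T(8)*D(6) = (21 + 2*8² + 11*8)*(18*6²) = (21 + 2*64 + 88)*(18*36) = (21 + 128 + 88)*648 = 237*648 = 153576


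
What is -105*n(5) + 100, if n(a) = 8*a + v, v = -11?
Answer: -2945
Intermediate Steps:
n(a) = -11 + 8*a (n(a) = 8*a - 11 = -11 + 8*a)
-105*n(5) + 100 = -105*(-11 + 8*5) + 100 = -105*(-11 + 40) + 100 = -105*29 + 100 = -3045 + 100 = -2945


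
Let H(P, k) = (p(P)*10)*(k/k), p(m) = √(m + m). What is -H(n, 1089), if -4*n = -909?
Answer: -15*√202 ≈ -213.19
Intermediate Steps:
n = 909/4 (n = -¼*(-909) = 909/4 ≈ 227.25)
p(m) = √2*√m (p(m) = √(2*m) = √2*√m)
H(P, k) = 10*√2*√P (H(P, k) = ((√2*√P)*10)*(k/k) = (10*√2*√P)*1 = 10*√2*√P)
-H(n, 1089) = -10*√2*√(909/4) = -10*√2*3*√101/2 = -15*√202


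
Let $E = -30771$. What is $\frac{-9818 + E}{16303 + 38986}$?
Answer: $- \frac{40589}{55289} \approx -0.73412$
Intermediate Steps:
$\frac{-9818 + E}{16303 + 38986} = \frac{-9818 - 30771}{16303 + 38986} = - \frac{40589}{55289}$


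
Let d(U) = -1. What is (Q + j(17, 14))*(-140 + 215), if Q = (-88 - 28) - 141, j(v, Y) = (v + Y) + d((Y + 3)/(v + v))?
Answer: -17025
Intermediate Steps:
j(v, Y) = -1 + Y + v (j(v, Y) = (v + Y) - 1 = (Y + v) - 1 = -1 + Y + v)
Q = -257 (Q = -116 - 141 = -257)
(Q + j(17, 14))*(-140 + 215) = (-257 + (-1 + 14 + 17))*(-140 + 215) = (-257 + 30)*75 = -227*75 = -17025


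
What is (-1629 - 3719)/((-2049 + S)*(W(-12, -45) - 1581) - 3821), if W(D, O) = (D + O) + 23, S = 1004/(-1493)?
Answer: -3992282/2468227631 ≈ -0.0016175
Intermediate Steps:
S = -1004/1493 (S = 1004*(-1/1493) = -1004/1493 ≈ -0.67247)
W(D, O) = 23 + D + O
(-1629 - 3719)/((-2049 + S)*(W(-12, -45) - 1581) - 3821) = (-1629 - 3719)/((-2049 - 1004/1493)*((23 - 12 - 45) - 1581) - 3821) = -5348/(-3060161*(-34 - 1581)/1493 - 3821) = -5348/(-3060161/1493*(-1615) - 3821) = -5348/(4942160015/1493 - 3821) = -5348/4936455262/1493 = -5348*1493/4936455262 = -3992282/2468227631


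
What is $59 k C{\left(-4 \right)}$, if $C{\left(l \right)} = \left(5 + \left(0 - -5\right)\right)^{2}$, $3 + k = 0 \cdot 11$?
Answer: $-17700$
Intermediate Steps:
$k = -3$ ($k = -3 + 0 \cdot 11 = -3 + 0 = -3$)
$C{\left(l \right)} = 100$ ($C{\left(l \right)} = \left(5 + \left(0 + 5\right)\right)^{2} = \left(5 + 5\right)^{2} = 10^{2} = 100$)
$59 k C{\left(-4 \right)} = 59 \left(-3\right) 100 = \left(-177\right) 100 = -17700$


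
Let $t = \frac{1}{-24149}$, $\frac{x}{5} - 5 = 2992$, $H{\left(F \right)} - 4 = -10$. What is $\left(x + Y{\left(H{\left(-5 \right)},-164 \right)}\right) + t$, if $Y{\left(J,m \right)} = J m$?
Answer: $\frac{385635380}{24149} \approx 15969.0$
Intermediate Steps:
$H{\left(F \right)} = -6$ ($H{\left(F \right)} = 4 - 10 = -6$)
$x = 14985$ ($x = 25 + 5 \cdot 2992 = 25 + 14960 = 14985$)
$t = - \frac{1}{24149} \approx -4.141 \cdot 10^{-5}$
$\left(x + Y{\left(H{\left(-5 \right)},-164 \right)}\right) + t = \left(14985 - -984\right) - \frac{1}{24149} = \left(14985 + 984\right) - \frac{1}{24149} = 15969 - \frac{1}{24149} = \frac{385635380}{24149}$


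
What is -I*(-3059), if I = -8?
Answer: -24472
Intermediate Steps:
-I*(-3059) = -(-8)*(-3059) = -1*24472 = -24472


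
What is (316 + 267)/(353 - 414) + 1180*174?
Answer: 12523937/61 ≈ 2.0531e+5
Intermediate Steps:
(316 + 267)/(353 - 414) + 1180*174 = 583/(-61) + 205320 = 583*(-1/61) + 205320 = -583/61 + 205320 = 12523937/61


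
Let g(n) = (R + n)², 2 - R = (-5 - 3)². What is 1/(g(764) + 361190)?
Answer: 1/853994 ≈ 1.1710e-6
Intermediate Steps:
R = -62 (R = 2 - (-5 - 3)² = 2 - 1*(-8)² = 2 - 1*64 = 2 - 64 = -62)
g(n) = (-62 + n)²
1/(g(764) + 361190) = 1/((-62 + 764)² + 361190) = 1/(702² + 361190) = 1/(492804 + 361190) = 1/853994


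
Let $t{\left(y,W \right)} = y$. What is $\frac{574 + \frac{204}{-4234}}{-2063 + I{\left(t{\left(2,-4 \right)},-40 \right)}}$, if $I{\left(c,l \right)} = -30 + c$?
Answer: $- \frac{1215056}{4426647} \approx -0.27449$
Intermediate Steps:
$\frac{574 + \frac{204}{-4234}}{-2063 + I{\left(t{\left(2,-4 \right)},-40 \right)}} = \frac{574 + \frac{204}{-4234}}{-2063 + \left(-30 + 2\right)} = \frac{574 + 204 \left(- \frac{1}{4234}\right)}{-2063 - 28} = \frac{574 - \frac{102}{2117}}{-2091} = \frac{1215056}{2117} \left(- \frac{1}{2091}\right) = - \frac{1215056}{4426647}$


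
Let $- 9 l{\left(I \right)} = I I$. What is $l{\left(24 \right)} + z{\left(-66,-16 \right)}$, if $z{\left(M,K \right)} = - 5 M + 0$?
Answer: $266$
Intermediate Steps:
$z{\left(M,K \right)} = - 5 M$
$l{\left(I \right)} = - \frac{I^{2}}{9}$ ($l{\left(I \right)} = - \frac{I I}{9} = - \frac{I^{2}}{9}$)
$l{\left(24 \right)} + z{\left(-66,-16 \right)} = - \frac{24^{2}}{9} - -330 = \left(- \frac{1}{9}\right) 576 + 330 = -64 + 330 = 266$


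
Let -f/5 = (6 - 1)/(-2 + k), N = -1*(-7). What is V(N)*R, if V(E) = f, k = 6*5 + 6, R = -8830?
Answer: 110375/17 ≈ 6492.6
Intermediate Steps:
N = 7
k = 36 (k = 30 + 6 = 36)
f = -25/34 (f = -5*(6 - 1)/(-2 + 36) = -25/34 ≈ -0.73529)
V(E) = -25/34
V(N)*R = -25/34*(-8830) = 110375/17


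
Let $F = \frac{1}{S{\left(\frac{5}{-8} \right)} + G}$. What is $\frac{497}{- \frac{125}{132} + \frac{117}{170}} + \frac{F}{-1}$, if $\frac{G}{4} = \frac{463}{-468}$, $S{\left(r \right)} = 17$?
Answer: $- \frac{8509834491}{4429978} \approx -1921.0$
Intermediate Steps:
$G = - \frac{463}{117}$ ($G = 4 \frac{463}{-468} = 4 \cdot 463 \left(- \frac{1}{468}\right) = 4 \left(- \frac{463}{468}\right) = - \frac{463}{117} \approx -3.9573$)
$F = \frac{117}{1526}$ ($F = \frac{1}{17 - \frac{463}{117}} = \frac{1}{\frac{1526}{117}} = \frac{117}{1526} \approx 0.076671$)
$\frac{497}{- \frac{125}{132} + \frac{117}{170}} + \frac{F}{-1} = \frac{497}{- \frac{125}{132} + \frac{117}{170}} + \frac{117}{1526 \left(-1\right)} = \frac{497}{\left(-125\right) \frac{1}{132} + 117 \cdot \frac{1}{170}} + \frac{117}{1526} \left(-1\right) = \frac{497}{- \frac{125}{132} + \frac{117}{170}} - \frac{117}{1526} = \frac{497}{- \frac{2903}{11220}} - \frac{117}{1526} = 497 \left(- \frac{11220}{2903}\right) - \frac{117}{1526} = - \frac{5576340}{2903} - \frac{117}{1526} = - \frac{8509834491}{4429978}$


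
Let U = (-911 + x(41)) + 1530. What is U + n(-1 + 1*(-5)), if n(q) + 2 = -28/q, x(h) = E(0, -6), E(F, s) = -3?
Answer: 1856/3 ≈ 618.67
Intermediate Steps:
x(h) = -3
n(q) = -2 - 28/q
U = 616 (U = (-911 - 3) + 1530 = -914 + 1530 = 616)
U + n(-1 + 1*(-5)) = 616 + (-2 - 28/(-1 + 1*(-5))) = 616 + (-2 - 28/(-1 - 5)) = 616 + (-2 - 28/(-6)) = 616 + (-2 - 28*(-⅙)) = 616 + (-2 + 14/3) = 616 + 8/3 = 1856/3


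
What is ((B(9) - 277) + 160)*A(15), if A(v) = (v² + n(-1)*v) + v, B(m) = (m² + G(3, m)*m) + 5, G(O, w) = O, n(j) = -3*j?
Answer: -1140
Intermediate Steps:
B(m) = 5 + m² + 3*m (B(m) = (m² + 3*m) + 5 = 5 + m² + 3*m)
A(v) = v² + 4*v (A(v) = (v² + (-3*(-1))*v) + v = (v² + 3*v) + v = v² + 4*v)
((B(9) - 277) + 160)*A(15) = (((5 + 9² + 3*9) - 277) + 160)*(15*(4 + 15)) = (((5 + 81 + 27) - 277) + 160)*(15*19) = ((113 - 277) + 160)*285 = (-164 + 160)*285 = -4*285 = -1140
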